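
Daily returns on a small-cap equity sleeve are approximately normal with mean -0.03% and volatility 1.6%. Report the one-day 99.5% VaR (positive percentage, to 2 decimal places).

At 99.5% one-sided, z = 2.576.
VaR = −μ + z·σ = −(-0.03%) + 2.576 × 1.6% = 4.152%.

4.15%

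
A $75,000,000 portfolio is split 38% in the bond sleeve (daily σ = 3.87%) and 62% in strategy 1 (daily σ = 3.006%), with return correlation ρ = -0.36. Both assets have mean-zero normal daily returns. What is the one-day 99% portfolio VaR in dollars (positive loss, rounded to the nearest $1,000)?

σ_p² = 0.38²·3.87² + 0.62²·3.006² + 2·-0.36·0.38·0.62·3.87·3.006 = 3.6628 (%²).
σ_p = √3.6628 = 1.914%.
At 99%, z = 2.326.
VaR = 2.326 × 1.914% = 4.452%; on $75,000,000 that is $3,339,000.

$3,339,000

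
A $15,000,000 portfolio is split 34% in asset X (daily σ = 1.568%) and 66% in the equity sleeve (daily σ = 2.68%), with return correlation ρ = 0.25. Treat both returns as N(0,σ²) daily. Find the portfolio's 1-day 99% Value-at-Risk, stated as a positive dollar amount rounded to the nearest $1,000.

$688,000

σ_p² = 0.34²·1.568² + 0.66²·2.68² + 2·0.25·0.34·0.66·1.568·2.68 = 3.8844 (%²).
σ_p = √3.8844 = 1.971%.
At 99%, z = 2.326.
VaR = 2.326 × 1.971% = 4.585%; on $15,000,000 that is $687,750.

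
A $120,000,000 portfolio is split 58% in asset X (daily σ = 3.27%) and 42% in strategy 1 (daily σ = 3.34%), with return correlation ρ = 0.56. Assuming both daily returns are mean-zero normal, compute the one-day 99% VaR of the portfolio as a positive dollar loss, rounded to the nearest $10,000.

σ_p² = 0.58²·3.27² + 0.42²·3.34² + 2·0.56·0.58·0.42·3.27·3.34 = 8.5448 (%²).
σ_p = √8.5448 = 2.923%.
At 99%, z = 2.326.
VaR = 2.326 × 2.923% = 6.799%; on $120,000,000 that is $8,158,800.

$8,160,000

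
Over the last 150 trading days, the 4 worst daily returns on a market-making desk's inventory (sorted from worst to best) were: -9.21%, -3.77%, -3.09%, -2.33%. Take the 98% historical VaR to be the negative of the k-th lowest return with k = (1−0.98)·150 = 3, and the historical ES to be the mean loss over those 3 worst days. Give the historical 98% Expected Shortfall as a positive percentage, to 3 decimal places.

The 3 worst returns sum to -16.07%.
ES = −(-16.07%) / 3 = 5.3566…% ≈ 5.357%.

5.357%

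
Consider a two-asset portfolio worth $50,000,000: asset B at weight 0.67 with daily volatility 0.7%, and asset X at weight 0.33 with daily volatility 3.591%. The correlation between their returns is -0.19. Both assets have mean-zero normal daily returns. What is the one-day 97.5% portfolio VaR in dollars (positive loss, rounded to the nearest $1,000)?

$1,165,000

σ_p² = 0.67²·0.7² + 0.33²·3.591² + 2·-0.19·0.67·0.33·0.7·3.591 = 1.4131 (%²).
σ_p = √1.4131 = 1.189%.
At 97.5%, z = 1.960.
VaR = 1.960 × 1.189% = 2.330%; on $50,000,000 that is $1,165,000.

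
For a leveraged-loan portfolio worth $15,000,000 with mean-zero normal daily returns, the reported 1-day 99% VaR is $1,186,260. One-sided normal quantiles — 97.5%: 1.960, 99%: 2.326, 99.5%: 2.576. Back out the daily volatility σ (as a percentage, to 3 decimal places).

3.400%

VaR as a fraction: $1,186,260 / $15,000,000 = 7.908%.
σ = VaR / z = 7.908% / 2.326 = 3.400%.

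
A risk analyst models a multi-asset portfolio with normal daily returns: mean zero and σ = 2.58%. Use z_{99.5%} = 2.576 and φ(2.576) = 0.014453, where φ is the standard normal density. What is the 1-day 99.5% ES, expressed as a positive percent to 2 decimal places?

Tail multiplier: φ(z)/(1−α) = 0.014453 / 0.005 = 2.891.
ES = 2.58% × 2.891 = 7.459%.

7.46%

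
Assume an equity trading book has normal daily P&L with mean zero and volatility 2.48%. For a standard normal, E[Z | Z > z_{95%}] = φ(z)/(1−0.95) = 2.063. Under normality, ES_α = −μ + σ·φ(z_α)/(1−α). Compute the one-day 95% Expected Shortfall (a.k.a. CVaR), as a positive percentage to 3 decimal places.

5.116%

ES = 2.48% × 2.063 = 5.116%.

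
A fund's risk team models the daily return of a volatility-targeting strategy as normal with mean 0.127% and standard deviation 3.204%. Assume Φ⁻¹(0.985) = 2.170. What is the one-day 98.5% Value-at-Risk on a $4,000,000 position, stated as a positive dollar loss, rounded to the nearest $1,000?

$273,000

VaR = −μ + z·σ = −(0.127%) + 2.170 × 3.204% = 6.826%.
On $4,000,000: 0.06826 × $4,000,000 = $273,040.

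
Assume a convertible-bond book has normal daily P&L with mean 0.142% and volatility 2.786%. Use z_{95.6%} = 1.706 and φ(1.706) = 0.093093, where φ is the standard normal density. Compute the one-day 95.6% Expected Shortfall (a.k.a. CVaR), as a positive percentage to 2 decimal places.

Tail multiplier: φ(z)/(1−α) = 0.093093 / 0.044 = 2.116.
ES = −(0.142%) + 2.786% × 2.116 = 5.753%.

5.75%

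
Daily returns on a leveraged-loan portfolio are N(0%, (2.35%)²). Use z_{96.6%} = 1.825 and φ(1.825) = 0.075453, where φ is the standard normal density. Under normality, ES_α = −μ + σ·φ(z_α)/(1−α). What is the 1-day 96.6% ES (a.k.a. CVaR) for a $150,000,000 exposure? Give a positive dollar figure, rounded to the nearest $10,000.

Tail multiplier: φ(z)/(1−α) = 0.075453 / 0.034 = 2.219.
ES = 2.35% × 2.219 = 5.215%.
On $150,000,000: 0.05215 × $150,000,000 = $7,822,500.

$7,820,000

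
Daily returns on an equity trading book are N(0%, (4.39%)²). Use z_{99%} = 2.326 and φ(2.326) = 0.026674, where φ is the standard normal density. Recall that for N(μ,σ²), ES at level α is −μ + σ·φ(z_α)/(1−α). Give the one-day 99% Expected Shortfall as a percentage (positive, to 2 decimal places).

11.71%

Tail multiplier: φ(z)/(1−α) = 0.026674 / 0.01 = 2.667.
ES = 4.39% × 2.667 = 11.708%.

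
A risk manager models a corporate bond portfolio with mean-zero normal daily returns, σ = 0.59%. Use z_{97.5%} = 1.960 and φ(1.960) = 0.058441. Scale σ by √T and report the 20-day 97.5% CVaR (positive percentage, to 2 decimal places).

σ_{20d} = 0.59% × √20 = 2.639%.
ES multiplier = φ(z)/(1−α) = 0.058441/0.025 = 2.338.
ES = 2.639% × 2.338 = 6.170%.

6.17%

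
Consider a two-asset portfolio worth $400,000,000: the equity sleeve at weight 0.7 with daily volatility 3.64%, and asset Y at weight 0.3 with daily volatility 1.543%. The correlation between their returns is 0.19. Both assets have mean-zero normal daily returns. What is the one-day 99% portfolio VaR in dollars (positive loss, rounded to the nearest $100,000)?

σ_p² = 0.7²·3.64² + 0.3²·1.543² + 2·0.19·0.7·0.3·3.64·1.543 = 7.1548 (%²).
σ_p = √7.1548 = 2.675%.
At 99%, z = 2.326.
VaR = 2.326 × 2.675% = 6.222%; on $400,000,000 that is $24,888,000.

$24,900,000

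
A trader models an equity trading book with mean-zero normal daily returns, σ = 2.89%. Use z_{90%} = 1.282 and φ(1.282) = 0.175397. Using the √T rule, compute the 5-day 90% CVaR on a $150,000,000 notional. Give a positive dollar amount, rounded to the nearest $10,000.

$17,000,000

σ_{5d} = 2.89% × √5 = 6.462%.
ES multiplier = φ(z)/(1−α) = 0.175397/0.1 = 1.754.
ES = 6.462% × 1.754 = 11.334%; on $150,000,000: $17,001,000.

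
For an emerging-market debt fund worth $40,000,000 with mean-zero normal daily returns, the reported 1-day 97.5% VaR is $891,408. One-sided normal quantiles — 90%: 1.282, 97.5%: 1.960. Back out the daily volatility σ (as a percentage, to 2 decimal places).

1.14%

VaR as a fraction: $891,408 / $40,000,000 = 2.229%.
σ = VaR / z = 2.229% / 1.960 = 1.137%.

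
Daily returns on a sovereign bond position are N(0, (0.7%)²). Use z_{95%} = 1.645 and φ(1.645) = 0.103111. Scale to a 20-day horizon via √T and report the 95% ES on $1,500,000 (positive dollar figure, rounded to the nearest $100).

$96,800

σ_{20d} = 0.7% × √20 = 3.130%.
ES multiplier = φ(z)/(1−α) = 0.103111/0.05 = 2.062.
ES = 3.130% × 2.062 = 6.454%; on $1,500,000: $96,810.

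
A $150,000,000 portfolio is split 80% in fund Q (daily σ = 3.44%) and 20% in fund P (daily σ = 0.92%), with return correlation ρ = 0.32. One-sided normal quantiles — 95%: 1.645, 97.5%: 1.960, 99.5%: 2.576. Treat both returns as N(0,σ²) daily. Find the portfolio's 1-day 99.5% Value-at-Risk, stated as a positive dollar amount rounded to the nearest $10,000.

σ_p² = 0.8²·3.44² + 0.2²·0.92² + 2·0.32·0.8·0.2·3.44·0.92 = 7.9314 (%²).
σ_p = √7.9314 = 2.816%.
VaR = 2.576 × 2.816% = 7.254%; on $150,000,000 that is $10,881,000.

$10,880,000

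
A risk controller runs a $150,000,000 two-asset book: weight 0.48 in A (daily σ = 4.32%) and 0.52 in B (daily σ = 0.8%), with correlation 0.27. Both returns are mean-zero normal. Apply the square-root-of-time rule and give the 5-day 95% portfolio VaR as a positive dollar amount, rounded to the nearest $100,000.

σ_p = √(0.48²·4.32² + 0.52²·0.8² + 2·0.27·0.48·0.52·4.32·0.8) = 2.222%.
σ_{5d} = 2.222% × √5 = 4.969%.
z(95%) = 1.645.
VaR = 1.645 × 4.969% = 8.174%; on $150,000,000 that is $12,261,000.

$12,300,000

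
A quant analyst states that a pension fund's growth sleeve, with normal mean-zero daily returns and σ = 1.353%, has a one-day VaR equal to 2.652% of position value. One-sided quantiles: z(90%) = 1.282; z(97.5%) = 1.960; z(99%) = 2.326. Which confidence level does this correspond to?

Implied z = VaR/σ = 2.652 / 1.353 = 1.960.
This matches z(97.5%) = 1.960.

97.5%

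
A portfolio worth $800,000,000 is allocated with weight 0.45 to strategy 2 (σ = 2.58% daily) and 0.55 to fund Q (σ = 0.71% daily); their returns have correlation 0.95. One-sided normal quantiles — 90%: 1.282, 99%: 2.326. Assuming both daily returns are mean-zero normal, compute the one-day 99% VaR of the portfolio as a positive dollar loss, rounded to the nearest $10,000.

$28,600,000

σ_p² = 0.45²·2.58² + 0.55²·0.71² + 2·0.95·0.45·0.55·2.58·0.71 = 2.3618 (%²).
σ_p = √2.3618 = 1.537%.
VaR = 2.326 × 1.537% = 3.575%; on $800,000,000 that is $28,600,000.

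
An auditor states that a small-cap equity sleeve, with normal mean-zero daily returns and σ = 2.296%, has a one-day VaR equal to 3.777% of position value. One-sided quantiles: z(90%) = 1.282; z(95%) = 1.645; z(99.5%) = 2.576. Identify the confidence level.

95%

Implied z = VaR/σ = 3.777 / 2.296 = 1.645.
This matches z(95%) = 1.645.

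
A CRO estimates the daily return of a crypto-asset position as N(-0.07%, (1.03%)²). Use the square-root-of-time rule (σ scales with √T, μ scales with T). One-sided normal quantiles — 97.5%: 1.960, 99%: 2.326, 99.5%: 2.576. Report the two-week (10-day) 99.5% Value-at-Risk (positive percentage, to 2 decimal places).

σ_{10d} = 1.03% × √10 = 3.257%; μ_{10d} = 10 × -0.07% = -0.700%.
VaR = −(-0.700%) + 2.576 × 3.257% = 9.090%.

9.09%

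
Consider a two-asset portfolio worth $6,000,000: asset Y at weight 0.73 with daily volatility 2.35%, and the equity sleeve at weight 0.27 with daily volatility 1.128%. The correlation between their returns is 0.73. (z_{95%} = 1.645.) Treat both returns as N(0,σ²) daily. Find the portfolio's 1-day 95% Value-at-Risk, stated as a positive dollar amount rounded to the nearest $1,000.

σ_p² = 0.73²·2.35² + 0.27²·1.128² + 2·0.73·0.73·0.27·2.35·1.128 = 3.7985 (%²).
σ_p = √3.7985 = 1.949%.
VaR = 1.645 × 1.949% = 3.206%; on $6,000,000 that is $192,360.

$192,000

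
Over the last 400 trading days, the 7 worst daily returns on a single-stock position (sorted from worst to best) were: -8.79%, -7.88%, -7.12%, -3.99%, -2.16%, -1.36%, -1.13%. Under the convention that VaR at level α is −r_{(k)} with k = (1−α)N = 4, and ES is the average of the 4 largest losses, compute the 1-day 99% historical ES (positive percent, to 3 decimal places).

The 4 worst returns sum to -27.78%.
ES = −(-27.78%) / 4 = 6.945%.

6.945%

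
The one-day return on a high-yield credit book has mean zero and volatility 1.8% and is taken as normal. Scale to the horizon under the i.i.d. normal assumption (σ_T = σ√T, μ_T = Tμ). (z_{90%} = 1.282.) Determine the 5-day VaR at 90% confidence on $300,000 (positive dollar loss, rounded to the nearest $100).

σ_{5d} = 1.8% × √5 = 4.025%.
VaR = 1.282 × 4.025% = 5.160%.
On $300,000: 0.05160 × $300,000 = $15,480.

$15,500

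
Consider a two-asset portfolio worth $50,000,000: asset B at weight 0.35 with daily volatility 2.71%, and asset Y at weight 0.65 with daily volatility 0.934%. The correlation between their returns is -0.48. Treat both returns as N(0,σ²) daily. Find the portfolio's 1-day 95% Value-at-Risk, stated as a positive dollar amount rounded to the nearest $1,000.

$696,000

σ_p² = 0.35²·2.71² + 0.65²·0.934² + 2·-0.48·0.35·0.65·2.71·0.934 = 0.7154 (%²).
σ_p = √0.7154 = 0.846%.
At 95%, z = 1.645.
VaR = 1.645 × 0.846% = 1.392%; on $50,000,000 that is $696,000.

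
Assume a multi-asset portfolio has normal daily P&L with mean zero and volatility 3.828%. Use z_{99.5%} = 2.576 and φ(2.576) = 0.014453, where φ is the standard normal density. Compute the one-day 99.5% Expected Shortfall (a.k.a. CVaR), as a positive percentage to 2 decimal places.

Tail multiplier: φ(z)/(1−α) = 0.014453 / 0.005 = 2.891.
ES = 3.828% × 2.891 = 11.067%.

11.07%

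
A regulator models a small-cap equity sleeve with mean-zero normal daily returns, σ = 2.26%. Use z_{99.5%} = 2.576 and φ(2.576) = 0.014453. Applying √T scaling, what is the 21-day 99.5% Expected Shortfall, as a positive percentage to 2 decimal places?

29.94%

σ_{21d} = 2.26% × √21 = 10.357%.
ES multiplier = φ(z)/(1−α) = 0.014453/0.005 = 2.891.
ES = 10.357% × 2.891 = 29.942%.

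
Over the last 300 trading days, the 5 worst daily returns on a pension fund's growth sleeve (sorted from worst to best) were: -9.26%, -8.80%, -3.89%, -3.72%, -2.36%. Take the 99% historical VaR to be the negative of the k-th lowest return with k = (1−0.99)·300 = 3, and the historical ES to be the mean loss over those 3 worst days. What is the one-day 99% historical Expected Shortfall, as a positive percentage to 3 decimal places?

The 3 worst returns sum to -21.95%.
ES = −(-21.95%) / 3 = 7.3166…% ≈ 7.317%.

7.317%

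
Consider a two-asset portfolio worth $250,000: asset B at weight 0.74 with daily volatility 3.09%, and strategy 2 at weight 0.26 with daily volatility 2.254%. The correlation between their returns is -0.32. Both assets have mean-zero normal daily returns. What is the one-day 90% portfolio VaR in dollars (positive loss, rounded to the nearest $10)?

$6,960

σ_p² = 0.74²·3.09² + 0.26²·2.254² + 2·-0.32·0.74·0.26·3.09·2.254 = 4.7144 (%²).
σ_p = √4.7144 = 2.171%.
At 90%, z = 1.282.
VaR = 1.282 × 2.171% = 2.783%; on $250,000 that is $6,958.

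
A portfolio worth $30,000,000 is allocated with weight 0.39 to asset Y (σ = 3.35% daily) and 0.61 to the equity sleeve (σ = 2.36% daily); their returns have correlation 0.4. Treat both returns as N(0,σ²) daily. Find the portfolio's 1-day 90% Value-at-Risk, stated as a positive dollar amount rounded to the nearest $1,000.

σ_p² = 0.39²·3.35² + 0.61²·2.36² + 2·0.4·0.39·0.61·3.35·2.36 = 5.2841 (%²).
σ_p = √5.2841 = 2.299%.
At 90%, z = 1.282.
VaR = 1.282 × 2.299% = 2.947%; on $30,000,000 that is $884,100.

$884,000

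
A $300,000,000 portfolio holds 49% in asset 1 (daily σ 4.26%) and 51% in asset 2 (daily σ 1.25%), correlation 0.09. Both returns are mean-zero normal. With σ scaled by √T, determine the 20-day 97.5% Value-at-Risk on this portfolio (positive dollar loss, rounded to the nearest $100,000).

$58,800,000

σ_p = √(0.49²·4.26² + 0.51²·1.25² + 2·0.09·0.49·0.51·4.26·1.25) = 2.237%.
σ_{20d} = 2.237% × √20 = 10.004%.
z(97.5%) = 1.960.
VaR = 1.960 × 10.004% = 19.608%; on $300,000,000 that is $58,824,000.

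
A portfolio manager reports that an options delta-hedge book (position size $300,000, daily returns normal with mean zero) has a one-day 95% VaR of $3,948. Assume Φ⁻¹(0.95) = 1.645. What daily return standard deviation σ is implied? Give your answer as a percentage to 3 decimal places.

VaR as a fraction: $3,948 / $300,000 = 1.316%.
σ = VaR / z = 1.316% / 1.645 = 0.800%.

0.800%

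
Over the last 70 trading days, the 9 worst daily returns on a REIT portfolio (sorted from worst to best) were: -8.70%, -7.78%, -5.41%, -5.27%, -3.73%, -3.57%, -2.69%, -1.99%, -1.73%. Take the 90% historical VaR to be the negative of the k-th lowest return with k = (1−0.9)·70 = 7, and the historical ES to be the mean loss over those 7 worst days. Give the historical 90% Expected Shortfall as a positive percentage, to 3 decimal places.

5.307%

The 7 worst returns sum to -37.15%.
ES = −(-37.15%) / 7 = 5.3071…% ≈ 5.307%.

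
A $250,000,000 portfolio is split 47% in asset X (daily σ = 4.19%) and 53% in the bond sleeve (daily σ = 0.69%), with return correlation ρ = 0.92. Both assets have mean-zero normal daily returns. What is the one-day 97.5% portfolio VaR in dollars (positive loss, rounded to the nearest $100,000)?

$11,300,000

σ_p² = 0.47²·4.19² + 0.53²·0.69² + 2·0.92·0.47·0.53·4.19·0.69 = 5.3370 (%²).
σ_p = √5.3370 = 2.310%.
At 97.5%, z = 1.960.
VaR = 1.960 × 2.310% = 4.528%; on $250,000,000 that is $11,320,000.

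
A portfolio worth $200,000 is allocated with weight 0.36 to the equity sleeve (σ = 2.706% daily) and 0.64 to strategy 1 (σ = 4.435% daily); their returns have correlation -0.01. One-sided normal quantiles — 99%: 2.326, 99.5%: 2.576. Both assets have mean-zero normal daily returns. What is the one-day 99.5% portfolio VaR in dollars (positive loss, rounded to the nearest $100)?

$15,400

σ_p² = 0.36²·2.706² + 0.64²·4.435² + 2·-0.01·0.36·0.64·2.706·4.435 = 8.9502 (%²).
σ_p = √8.9502 = 2.992%.
VaR = 2.576 × 2.992% = 7.707%; on $200,000 that is $15,414.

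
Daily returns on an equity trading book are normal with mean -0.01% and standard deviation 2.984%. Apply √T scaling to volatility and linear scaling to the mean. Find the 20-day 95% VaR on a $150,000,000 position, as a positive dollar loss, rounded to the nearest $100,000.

$33,200,000

At 95%, z = 1.645.
σ_{20d} = 2.984% × √20 = 13.345%; μ_{20d} = 20 × -0.01% = -0.200%.
VaR = −(-0.200%) + 1.645 × 13.345% = 22.153%.
On $150,000,000: 0.22153 × $150,000,000 = $33,229,500.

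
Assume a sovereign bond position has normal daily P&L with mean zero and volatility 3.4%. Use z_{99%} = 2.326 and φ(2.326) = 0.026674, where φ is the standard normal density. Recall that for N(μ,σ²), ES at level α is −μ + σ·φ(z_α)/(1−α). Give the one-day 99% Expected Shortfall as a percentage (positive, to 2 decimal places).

9.07%

Tail multiplier: φ(z)/(1−α) = 0.026674 / 0.01 = 2.667.
ES = 3.4% × 2.667 = 9.068%.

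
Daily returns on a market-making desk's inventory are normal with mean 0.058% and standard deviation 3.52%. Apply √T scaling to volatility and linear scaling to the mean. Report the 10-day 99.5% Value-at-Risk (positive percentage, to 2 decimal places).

28.09%

At 99.5%, z = 2.576.
σ_{10d} = 3.52% × √10 = 11.131%; μ_{10d} = 10 × 0.058% = 0.580%.
VaR = −(0.580%) + 2.576 × 11.131% = 28.093%.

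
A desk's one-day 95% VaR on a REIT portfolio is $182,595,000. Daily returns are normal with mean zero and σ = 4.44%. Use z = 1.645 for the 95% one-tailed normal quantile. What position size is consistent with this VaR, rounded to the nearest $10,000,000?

$2,500,000,000

VaR as a fraction of value: z·σ = 1.645 × 4.44% = 7.3038%.
Position = $182,595,000 / 0.073038 = $2,500,000,000.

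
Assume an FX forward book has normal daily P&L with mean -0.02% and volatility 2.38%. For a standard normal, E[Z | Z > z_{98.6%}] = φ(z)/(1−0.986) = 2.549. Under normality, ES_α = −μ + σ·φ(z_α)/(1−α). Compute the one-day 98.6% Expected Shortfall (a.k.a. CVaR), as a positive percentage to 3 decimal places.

ES = −(-0.02%) + 2.38% × 2.549 = 6.087%.

6.087%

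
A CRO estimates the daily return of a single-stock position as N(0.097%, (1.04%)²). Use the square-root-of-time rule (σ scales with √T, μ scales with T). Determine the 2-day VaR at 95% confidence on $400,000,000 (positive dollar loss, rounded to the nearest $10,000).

$8,900,000

At 95%, z = 1.645.
σ_{2d} = 1.04% × √2 = 1.471%; μ_{2d} = 2 × 0.097% = 0.194%.
VaR = −(0.194%) + 1.645 × 1.471% = 2.226%.
On $400,000,000: 0.02226 × $400,000,000 = $8,904,000.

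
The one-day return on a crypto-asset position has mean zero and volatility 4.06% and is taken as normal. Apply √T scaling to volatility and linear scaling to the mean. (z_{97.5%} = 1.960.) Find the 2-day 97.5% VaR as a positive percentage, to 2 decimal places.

11.25%

σ_{2d} = 4.06% × √2 = 5.742%.
VaR = 1.960 × 5.742% = 11.254%.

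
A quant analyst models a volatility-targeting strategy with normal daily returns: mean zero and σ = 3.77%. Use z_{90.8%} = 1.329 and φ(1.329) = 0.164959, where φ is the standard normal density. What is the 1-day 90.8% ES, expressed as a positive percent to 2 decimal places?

Tail multiplier: φ(z)/(1−α) = 0.164959 / 0.092 = 1.793.
ES = 3.77% × 1.793 = 6.760%.

6.76%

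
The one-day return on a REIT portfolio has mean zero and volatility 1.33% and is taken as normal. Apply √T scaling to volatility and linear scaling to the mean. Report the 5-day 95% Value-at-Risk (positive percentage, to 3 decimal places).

4.892%

At 95%, z = 1.645.
σ_{5d} = 1.33% × √5 = 2.974%.
VaR = 1.645 × 2.974% = 4.892%.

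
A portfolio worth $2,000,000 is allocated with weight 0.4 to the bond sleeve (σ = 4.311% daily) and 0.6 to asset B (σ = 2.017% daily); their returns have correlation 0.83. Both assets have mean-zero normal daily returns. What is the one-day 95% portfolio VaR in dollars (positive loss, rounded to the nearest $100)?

$92,500

σ_p² = 0.4²·4.311² + 0.6²·2.017² + 2·0.83·0.4·0.6·4.311·2.017 = 7.9023 (%²).
σ_p = √7.9023 = 2.811%.
At 95%, z = 1.645.
VaR = 1.645 × 2.811% = 4.624%; on $2,000,000 that is $92,480.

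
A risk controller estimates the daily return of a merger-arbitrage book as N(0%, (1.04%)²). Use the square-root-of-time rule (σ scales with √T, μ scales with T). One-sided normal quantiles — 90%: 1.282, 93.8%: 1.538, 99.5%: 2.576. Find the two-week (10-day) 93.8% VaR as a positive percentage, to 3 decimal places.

σ_{10d} = 1.04% × √10 = 3.289%.
VaR = 1.538 × 3.289% = 5.058%.

5.058%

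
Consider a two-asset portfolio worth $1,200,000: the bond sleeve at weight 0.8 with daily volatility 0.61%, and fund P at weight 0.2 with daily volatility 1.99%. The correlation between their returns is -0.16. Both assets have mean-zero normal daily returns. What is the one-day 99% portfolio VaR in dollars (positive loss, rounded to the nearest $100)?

$16,100

σ_p² = 0.8²·0.61² + 0.2²·1.99² + 2·-0.16·0.8·0.2·0.61·1.99 = 0.3344 (%²).
σ_p = √0.3344 = 0.578%.
At 99%, z = 2.326.
VaR = 2.326 × 0.578% = 1.344%; on $1,200,000 that is $16,128.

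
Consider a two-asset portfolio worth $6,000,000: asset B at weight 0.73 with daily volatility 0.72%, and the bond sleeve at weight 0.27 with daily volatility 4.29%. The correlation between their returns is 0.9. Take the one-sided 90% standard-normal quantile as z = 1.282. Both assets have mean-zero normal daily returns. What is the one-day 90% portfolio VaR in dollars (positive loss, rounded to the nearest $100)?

$126,700

σ_p² = 0.73²·0.72² + 0.27²·4.29² + 2·0.9·0.73·0.27·0.72·4.29 = 2.7138 (%²).
σ_p = √2.7138 = 1.647%.
VaR = 1.282 × 1.647% = 2.111%; on $6,000,000 that is $126,660.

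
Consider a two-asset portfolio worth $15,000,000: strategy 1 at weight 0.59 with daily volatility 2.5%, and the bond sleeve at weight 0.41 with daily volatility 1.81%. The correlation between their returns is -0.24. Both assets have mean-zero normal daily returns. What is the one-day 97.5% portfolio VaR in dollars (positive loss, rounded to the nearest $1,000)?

σ_p² = 0.59²·2.5² + 0.41²·1.81² + 2·-0.24·0.59·0.41·2.5·1.81 = 2.2009 (%²).
σ_p = √2.2009 = 1.484%.
At 97.5%, z = 1.960.
VaR = 1.960 × 1.484% = 2.909%; on $15,000,000 that is $436,350.

$436,000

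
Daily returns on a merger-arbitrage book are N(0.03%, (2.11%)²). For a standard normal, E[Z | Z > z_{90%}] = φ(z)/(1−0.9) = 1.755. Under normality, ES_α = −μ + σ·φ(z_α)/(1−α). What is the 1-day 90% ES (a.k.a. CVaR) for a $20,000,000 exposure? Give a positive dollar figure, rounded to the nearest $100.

$734,600

ES = −(0.03%) + 2.11% × 1.755 = 3.673%.
On $20,000,000: 0.03673 × $20,000,000 = $734,600.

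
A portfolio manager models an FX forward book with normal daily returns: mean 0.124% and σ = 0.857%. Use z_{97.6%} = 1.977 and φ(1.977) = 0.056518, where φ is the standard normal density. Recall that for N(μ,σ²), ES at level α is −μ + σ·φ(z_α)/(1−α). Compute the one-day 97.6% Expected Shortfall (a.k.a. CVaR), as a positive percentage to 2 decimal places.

Tail multiplier: φ(z)/(1−α) = 0.056518 / 0.024 = 2.355.
ES = −(0.124%) + 0.857% × 2.355 = 1.894%.

1.89%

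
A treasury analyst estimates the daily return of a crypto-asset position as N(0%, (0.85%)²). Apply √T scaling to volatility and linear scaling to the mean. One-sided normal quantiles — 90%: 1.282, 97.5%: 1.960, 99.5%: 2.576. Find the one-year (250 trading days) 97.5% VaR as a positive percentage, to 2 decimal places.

σ_{250d} = 0.85% × √250 = 13.440%.
VaR = 1.960 × 13.440% = 26.342%.

26.34%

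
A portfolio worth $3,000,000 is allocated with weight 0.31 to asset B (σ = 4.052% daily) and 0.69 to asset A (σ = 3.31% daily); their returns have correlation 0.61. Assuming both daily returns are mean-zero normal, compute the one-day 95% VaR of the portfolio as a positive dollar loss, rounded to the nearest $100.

σ_p² = 0.31²·4.052² + 0.69²·3.31² + 2·0.61·0.31·0.69·4.052·3.31 = 10.2940 (%²).
σ_p = √10.2940 = 3.208%.
At 95%, z = 1.645.
VaR = 1.645 × 3.208% = 5.277%; on $3,000,000 that is $158,310.

$158,300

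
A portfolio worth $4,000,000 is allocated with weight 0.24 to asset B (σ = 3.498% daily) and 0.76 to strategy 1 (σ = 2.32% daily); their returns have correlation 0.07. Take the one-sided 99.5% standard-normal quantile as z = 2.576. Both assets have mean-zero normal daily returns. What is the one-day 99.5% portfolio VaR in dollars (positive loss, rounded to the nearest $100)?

$206,600

σ_p² = 0.24²·3.498² + 0.76²·2.32² + 2·0.07·0.24·0.76·3.498·2.32 = 4.0209 (%²).
σ_p = √4.0209 = 2.005%.
VaR = 2.576 × 2.005% = 5.165%; on $4,000,000 that is $206,600.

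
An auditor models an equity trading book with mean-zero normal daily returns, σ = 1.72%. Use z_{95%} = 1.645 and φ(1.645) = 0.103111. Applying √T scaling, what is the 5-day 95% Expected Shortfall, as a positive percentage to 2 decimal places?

7.93%

σ_{5d} = 1.72% × √5 = 3.846%.
ES multiplier = φ(z)/(1−α) = 0.103111/0.05 = 2.062.
ES = 3.846% × 2.062 = 7.930%.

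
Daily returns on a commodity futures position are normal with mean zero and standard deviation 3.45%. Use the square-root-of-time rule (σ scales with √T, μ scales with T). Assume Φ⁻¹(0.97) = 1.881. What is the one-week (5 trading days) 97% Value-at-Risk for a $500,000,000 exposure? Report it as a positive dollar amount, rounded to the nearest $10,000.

$72,550,000

σ_{5d} = 3.45% × √5 = 7.714%.
VaR = 1.881 × 7.714% = 14.510%.
On $500,000,000: 0.14510 × $500,000,000 = $72,550,000.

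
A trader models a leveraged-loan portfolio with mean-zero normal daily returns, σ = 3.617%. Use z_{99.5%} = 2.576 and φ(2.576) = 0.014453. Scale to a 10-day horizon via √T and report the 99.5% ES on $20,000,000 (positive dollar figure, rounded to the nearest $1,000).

$6,613,000

σ_{10d} = 3.617% × √10 = 11.438%.
ES multiplier = φ(z)/(1−α) = 0.014453/0.005 = 2.891.
ES = 11.438% × 2.891 = 33.067%; on $20,000,000: $6,613,400.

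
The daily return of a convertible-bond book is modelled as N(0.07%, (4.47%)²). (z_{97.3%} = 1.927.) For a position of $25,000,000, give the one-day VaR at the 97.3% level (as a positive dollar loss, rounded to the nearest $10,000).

VaR = −μ + z·σ = −(0.07%) + 1.927 × 4.47% = 8.544%.
On $25,000,000: 0.08544 × $25,000,000 = $2,136,000.

$2,140,000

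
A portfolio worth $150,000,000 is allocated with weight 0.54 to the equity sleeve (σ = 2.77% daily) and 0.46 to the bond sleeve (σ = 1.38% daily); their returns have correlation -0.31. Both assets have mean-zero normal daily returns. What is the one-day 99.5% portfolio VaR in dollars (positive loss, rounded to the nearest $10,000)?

σ_p² = 0.54²·2.77² + 0.46²·1.38² + 2·-0.31·0.54·0.46·2.77·1.38 = 2.0517 (%²).
σ_p = √2.0517 = 1.432%.
At 99.5%, z = 2.576.
VaR = 2.576 × 1.432% = 3.689%; on $150,000,000 that is $5,533,500.

$5,530,000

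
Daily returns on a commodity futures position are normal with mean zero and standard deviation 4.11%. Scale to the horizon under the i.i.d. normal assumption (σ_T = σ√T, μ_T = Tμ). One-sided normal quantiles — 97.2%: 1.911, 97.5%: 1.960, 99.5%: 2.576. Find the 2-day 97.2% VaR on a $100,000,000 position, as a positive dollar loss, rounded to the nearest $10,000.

$11,110,000

σ_{2d} = 4.11% × √2 = 5.812%.
VaR = 1.911 × 5.812% = 11.107%.
On $100,000,000: 0.11107 × $100,000,000 = $11,107,000.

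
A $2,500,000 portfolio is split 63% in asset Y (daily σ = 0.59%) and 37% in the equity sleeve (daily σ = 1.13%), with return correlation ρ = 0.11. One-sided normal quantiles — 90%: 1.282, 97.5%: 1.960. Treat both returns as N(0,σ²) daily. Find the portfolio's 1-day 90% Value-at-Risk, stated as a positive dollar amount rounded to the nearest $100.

$18,900

σ_p² = 0.63²·0.59² + 0.37²·1.13² + 2·0.11·0.63·0.37·0.59·1.13 = 0.3472 (%²).
σ_p = √0.3472 = 0.589%.
VaR = 1.282 × 0.589% = 0.755%; on $2,500,000 that is $18,875.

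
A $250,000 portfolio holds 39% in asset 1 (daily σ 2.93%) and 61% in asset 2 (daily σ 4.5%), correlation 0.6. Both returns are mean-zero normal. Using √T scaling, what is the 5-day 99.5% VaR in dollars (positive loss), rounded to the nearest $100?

$51,100

σ_p = √(0.39²·2.93² + 0.61²·4.5² + 2·0.6·0.39·0.61·2.93·4.5) = 3.550%.
σ_{5d} = 3.550% × √5 = 7.938%.
z(99.5%) = 2.576.
VaR = 2.576 × 7.938% = 20.448%; on $250,000 that is $51,120.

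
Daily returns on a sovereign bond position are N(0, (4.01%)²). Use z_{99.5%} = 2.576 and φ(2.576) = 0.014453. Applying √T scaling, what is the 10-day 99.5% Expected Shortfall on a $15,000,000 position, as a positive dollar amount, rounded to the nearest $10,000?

$5,500,000

σ_{10d} = 4.01% × √10 = 12.681%.
ES multiplier = φ(z)/(1−α) = 0.014453/0.005 = 2.891.
ES = 12.681% × 2.891 = 36.661%; on $15,000,000: $5,499,150.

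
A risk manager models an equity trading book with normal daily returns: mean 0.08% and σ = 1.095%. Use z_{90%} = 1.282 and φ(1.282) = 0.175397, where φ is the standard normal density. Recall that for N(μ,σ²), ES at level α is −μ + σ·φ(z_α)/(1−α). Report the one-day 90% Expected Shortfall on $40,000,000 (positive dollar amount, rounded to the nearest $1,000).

Tail multiplier: φ(z)/(1−α) = 0.175397 / 0.1 = 1.754.
ES = −(0.08%) + 1.095% × 1.754 = 1.841%.
On $40,000,000: 0.01841 × $40,000,000 = $736,400.

$736,000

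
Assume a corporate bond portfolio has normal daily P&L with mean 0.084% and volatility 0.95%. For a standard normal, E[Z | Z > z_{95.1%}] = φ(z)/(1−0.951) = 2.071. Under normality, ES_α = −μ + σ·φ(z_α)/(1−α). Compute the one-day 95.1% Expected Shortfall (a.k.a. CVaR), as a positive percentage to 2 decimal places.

1.88%

ES = −(0.084%) + 0.95% × 2.071 = 1.883%.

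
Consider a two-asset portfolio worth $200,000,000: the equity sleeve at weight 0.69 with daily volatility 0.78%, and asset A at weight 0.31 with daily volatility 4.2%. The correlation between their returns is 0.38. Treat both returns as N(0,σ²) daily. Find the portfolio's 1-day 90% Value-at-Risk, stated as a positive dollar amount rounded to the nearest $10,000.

σ_p² = 0.69²·0.78² + 0.31²·4.2² + 2·0.38·0.69·0.31·0.78·4.2 = 2.5174 (%²).
σ_p = √2.5174 = 1.587%.
At 90%, z = 1.282.
VaR = 1.282 × 1.587% = 2.035%; on $200,000,000 that is $4,070,000.

$4,070,000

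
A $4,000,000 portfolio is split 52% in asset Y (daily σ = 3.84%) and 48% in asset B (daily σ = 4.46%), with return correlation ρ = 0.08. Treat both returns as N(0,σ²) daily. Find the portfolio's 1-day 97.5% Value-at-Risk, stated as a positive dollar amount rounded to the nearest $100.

$238,500

σ_p² = 0.52²·3.84² + 0.48²·4.46² + 2·0.08·0.52·0.48·3.84·4.46 = 9.2542 (%²).
σ_p = √9.2542 = 3.042%.
At 97.5%, z = 1.960.
VaR = 1.960 × 3.042% = 5.962%; on $4,000,000 that is $238,480.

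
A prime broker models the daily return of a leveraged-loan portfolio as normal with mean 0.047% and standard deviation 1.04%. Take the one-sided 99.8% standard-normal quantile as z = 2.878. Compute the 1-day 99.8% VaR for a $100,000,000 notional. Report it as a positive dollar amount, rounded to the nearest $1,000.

$2,946,000

VaR = −μ + z·σ = −(0.047%) + 2.878 × 1.04% = 2.946%.
On $100,000,000: 0.02946 × $100,000,000 = $2,946,000.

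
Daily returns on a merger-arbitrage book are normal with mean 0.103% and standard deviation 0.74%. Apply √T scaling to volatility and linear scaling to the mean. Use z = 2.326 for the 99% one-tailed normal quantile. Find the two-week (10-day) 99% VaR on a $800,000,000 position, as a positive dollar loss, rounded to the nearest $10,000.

σ_{10d} = 0.74% × √10 = 2.340%; μ_{10d} = 10 × 0.103% = 1.030%.
VaR = −(1.030%) + 2.326 × 2.340% = 4.413%.
On $800,000,000: 0.04413 × $800,000,000 = $35,304,000.

$35,300,000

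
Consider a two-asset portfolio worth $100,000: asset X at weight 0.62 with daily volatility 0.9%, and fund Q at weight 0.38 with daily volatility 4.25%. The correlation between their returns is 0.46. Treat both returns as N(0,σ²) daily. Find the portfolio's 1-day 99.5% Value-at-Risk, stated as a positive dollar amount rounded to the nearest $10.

$4,990

σ_p² = 0.62²·0.9² + 0.38²·4.25² + 2·0.46·0.62·0.38·0.9·4.25 = 3.7487 (%²).
σ_p = √3.7487 = 1.936%.
At 99.5%, z = 2.576.
VaR = 2.576 × 1.936% = 4.987%; on $100,000 that is $4,987.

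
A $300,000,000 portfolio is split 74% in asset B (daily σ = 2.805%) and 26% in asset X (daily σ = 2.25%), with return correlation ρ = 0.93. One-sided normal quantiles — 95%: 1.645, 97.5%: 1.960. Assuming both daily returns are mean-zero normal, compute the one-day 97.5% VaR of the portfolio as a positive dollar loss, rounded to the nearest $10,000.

σ_p² = 0.74²·2.805² + 0.26²·2.25² + 2·0.93·0.74·0.26·2.805·2.25 = 6.9093 (%²).
σ_p = √6.9093 = 2.629%.
VaR = 1.960 × 2.629% = 5.153%; on $300,000,000 that is $15,459,000.

$15,460,000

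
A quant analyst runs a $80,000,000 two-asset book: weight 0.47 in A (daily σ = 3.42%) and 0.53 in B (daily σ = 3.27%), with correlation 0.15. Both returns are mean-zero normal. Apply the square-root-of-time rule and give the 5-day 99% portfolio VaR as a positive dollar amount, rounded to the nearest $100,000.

σ_p = √(0.47²·3.42² + 0.53²·3.27² + 2·0.15·0.47·0.53·3.42·3.27) = 2.534%.
σ_{5d} = 2.534% × √5 = 5.666%.
z(99%) = 2.326.
VaR = 2.326 × 5.666% = 13.179%; on $80,000,000 that is $10,543,200.

$10,500,000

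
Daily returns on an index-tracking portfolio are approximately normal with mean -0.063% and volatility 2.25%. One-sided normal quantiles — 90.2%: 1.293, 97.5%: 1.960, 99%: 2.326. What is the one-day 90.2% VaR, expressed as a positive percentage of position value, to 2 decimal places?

2.97%

VaR = −μ + z·σ = −(-0.063%) + 1.293 × 2.25% = 2.972%.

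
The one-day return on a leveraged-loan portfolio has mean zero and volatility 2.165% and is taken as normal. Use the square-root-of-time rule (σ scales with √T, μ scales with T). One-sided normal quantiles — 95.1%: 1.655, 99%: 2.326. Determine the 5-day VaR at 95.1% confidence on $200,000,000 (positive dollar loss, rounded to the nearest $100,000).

$16,000,000

σ_{5d} = 2.165% × √5 = 4.841%.
VaR = 1.655 × 4.841% = 8.012%.
On $200,000,000: 0.08012 × $200,000,000 = $16,024,000.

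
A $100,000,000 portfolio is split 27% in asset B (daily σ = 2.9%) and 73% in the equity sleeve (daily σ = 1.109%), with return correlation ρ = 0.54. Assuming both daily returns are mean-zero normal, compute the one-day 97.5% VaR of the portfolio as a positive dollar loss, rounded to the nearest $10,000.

σ_p² = 0.27²·2.9² + 0.73²·1.109² + 2·0.54·0.27·0.73·2.9·1.109 = 1.9531 (%²).
σ_p = √1.9531 = 1.398%.
At 97.5%, z = 1.960.
VaR = 1.960 × 1.398% = 2.740%; on $100,000,000 that is $2,740,000.

$2,740,000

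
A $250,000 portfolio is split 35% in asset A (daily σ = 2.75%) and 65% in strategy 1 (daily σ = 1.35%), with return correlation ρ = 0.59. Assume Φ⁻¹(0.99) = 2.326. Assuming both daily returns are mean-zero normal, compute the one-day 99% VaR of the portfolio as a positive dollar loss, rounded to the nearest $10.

σ_p² = 0.35²·2.75² + 0.65²·1.35² + 2·0.59·0.35·0.65·2.75·1.35 = 2.6930 (%²).
σ_p = √2.6930 = 1.641%.
VaR = 2.326 × 1.641% = 3.817%; on $250,000 that is $9,542.

$9,540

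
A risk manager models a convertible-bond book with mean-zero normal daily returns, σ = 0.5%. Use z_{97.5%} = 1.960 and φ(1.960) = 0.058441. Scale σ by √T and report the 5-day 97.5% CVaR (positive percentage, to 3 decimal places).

2.614%

σ_{5d} = 0.5% × √5 = 1.118%.
ES multiplier = φ(z)/(1−α) = 0.058441/0.025 = 2.338.
ES = 1.118% × 2.338 = 2.614%.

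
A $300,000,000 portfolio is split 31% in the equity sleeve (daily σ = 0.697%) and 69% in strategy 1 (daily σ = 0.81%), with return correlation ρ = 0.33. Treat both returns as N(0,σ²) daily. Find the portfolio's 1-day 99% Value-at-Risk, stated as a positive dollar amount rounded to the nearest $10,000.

$4,620,000

σ_p² = 0.31²·0.697² + 0.69²·0.81² + 2·0.33·0.31·0.69·0.697·0.81 = 0.4388 (%²).
σ_p = √0.4388 = 0.662%.
At 99%, z = 2.326.
VaR = 2.326 × 0.662% = 1.540%; on $300,000,000 that is $4,620,000.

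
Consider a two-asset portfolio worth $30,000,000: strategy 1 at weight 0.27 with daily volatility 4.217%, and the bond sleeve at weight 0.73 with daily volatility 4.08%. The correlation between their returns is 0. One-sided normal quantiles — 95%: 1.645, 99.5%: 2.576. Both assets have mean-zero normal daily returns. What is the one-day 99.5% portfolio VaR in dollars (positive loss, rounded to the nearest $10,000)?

σ_p² = 0.27²·4.217² + 0.73²·4.08² + 2·0·0.27·0.73·4.217·4.08 = 10.1673 (%²).
σ_p = √10.1673 = 3.189%.
VaR = 2.576 × 3.189% = 8.215%; on $30,000,000 that is $2,464,500.

$2,460,000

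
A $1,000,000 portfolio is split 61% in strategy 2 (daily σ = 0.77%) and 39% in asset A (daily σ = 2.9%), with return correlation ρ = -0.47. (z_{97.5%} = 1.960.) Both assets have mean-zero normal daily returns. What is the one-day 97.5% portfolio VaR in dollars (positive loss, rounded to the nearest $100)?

$19,600

σ_p² = 0.61²·0.77² + 0.39²·2.9² + 2·-0.47·0.61·0.39·0.77·2.9 = 1.0004 (%²).
σ_p = √1.0004 = 1.000%.
VaR = 1.960 × 1.000% = 1.960%; on $1,000,000 that is $19,600.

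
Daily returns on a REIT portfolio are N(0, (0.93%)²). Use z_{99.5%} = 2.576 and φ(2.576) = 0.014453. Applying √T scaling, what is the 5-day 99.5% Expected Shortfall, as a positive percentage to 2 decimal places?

σ_{5d} = 0.93% × √5 = 2.080%.
ES multiplier = φ(z)/(1−α) = 0.014453/0.005 = 2.891.
ES = 2.080% × 2.891 = 6.013%.

6.01%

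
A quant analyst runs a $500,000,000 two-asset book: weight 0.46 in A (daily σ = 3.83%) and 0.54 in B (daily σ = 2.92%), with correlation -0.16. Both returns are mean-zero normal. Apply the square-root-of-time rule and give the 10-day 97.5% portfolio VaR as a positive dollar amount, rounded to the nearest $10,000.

σ_p = √(0.46²·3.83² + 0.54²·2.92² + 2·-0.16·0.46·0.54·3.83·2.92) = 2.168%.
σ_{10d} = 2.168% × √10 = 6.856%.
z(97.5%) = 1.960.
VaR = 1.960 × 6.856% = 13.438%; on $500,000,000 that is $67,190,000.

$67,190,000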